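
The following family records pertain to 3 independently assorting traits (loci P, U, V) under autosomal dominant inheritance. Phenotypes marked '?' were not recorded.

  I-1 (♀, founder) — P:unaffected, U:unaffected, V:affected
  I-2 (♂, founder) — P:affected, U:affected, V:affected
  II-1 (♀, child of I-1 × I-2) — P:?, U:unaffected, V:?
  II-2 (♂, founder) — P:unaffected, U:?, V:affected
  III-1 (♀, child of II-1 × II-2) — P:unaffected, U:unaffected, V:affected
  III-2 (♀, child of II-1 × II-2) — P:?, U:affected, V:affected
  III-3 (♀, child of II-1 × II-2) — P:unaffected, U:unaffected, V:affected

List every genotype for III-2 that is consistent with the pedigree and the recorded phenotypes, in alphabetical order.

P/I-1 un ·: pp
P/I-2 aff ·: Pp|PP
P/II-1 ? I-1×I-2: pp|Pp
P/II-2 un ·: pp
P/III-1 un II-1×II-2: pp
P/III-2 ? II-1×II-2: pp|Pp
P/III-3 un II-1×II-2: pp
⇒ P over [I-1,I-2,II-1,II-2,III-1,III-2,III-3]: 5 consistent
U/I-1 un ·: uu
U/I-2 aff ·: Uu
U/II-1 un I-1×I-2: uu
U/II-2 ? ·: Uu
U/III-1 un II-1×II-2: uu
U/III-2 aff II-1×II-2: Uu
U/III-3 un II-1×II-2: uu
⇒ U over [I-1,I-2,II-1,II-2,III-1,III-2,III-3]: 1 consistent
V/I-1 aff ·: Vv|VV
V/I-2 aff ·: Vv|VV
V/II-1 ? I-1×I-2: vv|Vv|VV
V/II-2 aff ·: Vv|VV
V/III-1 aff II-1×II-2: Vv|VV
V/III-2 aff II-1×II-2: Vv|VV
V/III-3 aff II-1×II-2: Vv|VV
⇒ V over [I-1,I-2,II-1,II-2,III-1,III-2,III-3]: 86 consistent

III-2 ∈ {Pp Uu VV, Pp Uu Vv, pp Uu VV, pp Uu Vv}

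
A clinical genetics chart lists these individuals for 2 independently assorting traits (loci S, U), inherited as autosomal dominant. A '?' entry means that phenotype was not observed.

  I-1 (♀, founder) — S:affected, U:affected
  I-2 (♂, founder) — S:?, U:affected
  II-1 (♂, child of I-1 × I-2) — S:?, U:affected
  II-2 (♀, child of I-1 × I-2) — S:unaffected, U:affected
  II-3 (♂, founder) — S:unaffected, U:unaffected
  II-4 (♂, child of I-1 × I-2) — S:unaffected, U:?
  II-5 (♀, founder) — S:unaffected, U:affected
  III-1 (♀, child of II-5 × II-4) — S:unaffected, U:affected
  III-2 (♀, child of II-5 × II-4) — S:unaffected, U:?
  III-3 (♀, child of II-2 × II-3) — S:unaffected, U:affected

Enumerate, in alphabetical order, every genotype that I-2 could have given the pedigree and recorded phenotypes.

I-2 ∈ {Ss UU, Ss Uu, ss UU, ss Uu}

S/I-1 aff ·: Ss
S/I-2 ? ·: ss|Ss
S/II-1 ? I-1×I-2: ss|Ss|SS
S/II-2 un I-1×I-2: ss
S/II-3 un ·: ss
S/II-4 un I-1×I-2: ss
S/II-5 un ·: ss
S/III-1 un II-5×II-4: ss
S/III-2 un II-5×II-4: ss
S/III-3 un II-2×II-3: ss
⇒ S over [I-1,I-2,II-1,II-2,II-3,II-4,II-5,III-1,III-2,III-3]: 5 consistent
U/I-1 aff ·: Uu|UU
U/I-2 aff ·: Uu|UU
U/II-1 aff I-1×I-2: Uu|UU
U/II-2 aff I-1×I-2: Uu|UU
U/II-3 un ·: uu
U/II-4 ? I-1×I-2: uu|Uu|UU
U/II-5 aff ·: Uu|UU
U/III-1 aff II-5×II-4: Uu|UU
U/III-2 ? II-5×II-4: uu|Uu|UU
U/III-3 aff II-2×II-3: Uu
⇒ U over [I-1,I-2,II-1,II-2,II-3,II-4,II-5,III-1,III-2,III-3]: 197 consistent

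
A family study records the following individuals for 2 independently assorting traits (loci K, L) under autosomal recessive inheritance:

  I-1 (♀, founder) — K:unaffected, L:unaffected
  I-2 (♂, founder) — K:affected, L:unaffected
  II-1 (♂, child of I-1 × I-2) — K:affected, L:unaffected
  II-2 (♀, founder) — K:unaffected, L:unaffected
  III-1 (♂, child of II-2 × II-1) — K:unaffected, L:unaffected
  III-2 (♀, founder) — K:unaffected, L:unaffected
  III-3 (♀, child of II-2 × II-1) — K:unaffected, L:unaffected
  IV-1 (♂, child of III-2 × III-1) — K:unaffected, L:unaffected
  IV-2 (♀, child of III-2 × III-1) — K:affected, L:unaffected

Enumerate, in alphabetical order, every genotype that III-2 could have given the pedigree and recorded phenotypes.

K/I-1 un ·: Kk
K/I-2 aff ·: kk
K/II-1 aff I-1×I-2: kk
K/II-2 un ·: KK|Kk
K/III-1 un II-2×II-1: Kk
K/III-2 un ·: Kk
K/III-3 un II-2×II-1: Kk
K/IV-1 un III-2×III-1: KK|Kk
K/IV-2 aff III-2×III-1: kk
⇒ K over [I-1,I-2,II-1,II-2,III-1,III-2,III-3,IV-1,IV-2]: 4 consistent
L/I-1 un ·: LL|Ll
L/I-2 un ·: LL|Ll
L/II-1 un I-1×I-2: LL|Ll
L/II-2 un ·: LL|Ll
L/III-1 un II-2×II-1: LL|Ll
L/III-2 un ·: LL|Ll
L/III-3 un II-2×II-1: LL|Ll
L/IV-1 un III-2×III-1: LL|Ll
L/IV-2 un III-2×III-1: LL|Ll
⇒ L over [I-1,I-2,II-1,II-2,III-1,III-2,III-3,IV-1,IV-2]: 280 consistent

III-2 ∈ {Kk LL, Kk Ll}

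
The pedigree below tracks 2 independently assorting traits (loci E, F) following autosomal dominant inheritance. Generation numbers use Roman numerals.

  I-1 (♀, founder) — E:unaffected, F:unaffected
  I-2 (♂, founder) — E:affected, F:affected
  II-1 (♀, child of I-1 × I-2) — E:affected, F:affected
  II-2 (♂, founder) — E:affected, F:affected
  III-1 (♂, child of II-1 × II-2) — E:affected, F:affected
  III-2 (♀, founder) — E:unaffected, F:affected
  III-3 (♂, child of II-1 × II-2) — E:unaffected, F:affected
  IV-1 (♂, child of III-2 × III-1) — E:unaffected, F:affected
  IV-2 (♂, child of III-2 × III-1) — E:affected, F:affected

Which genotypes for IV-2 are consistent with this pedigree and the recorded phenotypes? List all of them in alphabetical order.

IV-2 ∈ {Ee FF, Ee Ff}

E/I-1 un ·: ee
E/I-2 aff ·: Ee|EE
E/II-1 aff I-1×I-2: Ee
E/II-2 aff ·: Ee
E/III-1 aff II-1×II-2: Ee
E/III-2 un ·: ee
E/III-3 un II-1×II-2: ee
E/IV-1 un III-2×III-1: ee
E/IV-2 aff III-2×III-1: Ee
⇒ E over [I-1,I-2,II-1,II-2,III-1,III-2,III-3,IV-1,IV-2]: 2 consistent
F/I-1 un ·: ff
F/I-2 aff ·: Ff|FF
F/II-1 aff I-1×I-2: Ff
F/II-2 aff ·: Ff|FF
F/III-1 aff II-1×II-2: Ff|FF
F/III-2 aff ·: Ff|FF
F/III-3 aff II-1×II-2: Ff|FF
F/IV-1 aff III-2×III-1: Ff|FF
F/IV-2 aff III-2×III-1: Ff|FF
⇒ F over [I-1,I-2,II-1,II-2,III-1,III-2,III-3,IV-1,IV-2]: 104 consistent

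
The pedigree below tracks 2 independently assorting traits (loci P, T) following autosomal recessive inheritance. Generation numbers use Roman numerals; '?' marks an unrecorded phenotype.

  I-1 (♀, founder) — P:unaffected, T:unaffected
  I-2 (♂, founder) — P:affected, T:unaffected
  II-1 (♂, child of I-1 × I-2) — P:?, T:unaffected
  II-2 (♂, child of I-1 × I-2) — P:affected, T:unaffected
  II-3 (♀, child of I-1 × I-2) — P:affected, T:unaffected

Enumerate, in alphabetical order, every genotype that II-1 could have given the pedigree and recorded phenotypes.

II-1 ∈ {Pp TT, Pp Tt, pp TT, pp Tt}

P/I-1 un ·: Pp
P/I-2 aff ·: pp
P/II-1 ? I-1×I-2: Pp|pp
P/II-2 aff I-1×I-2: pp
P/II-3 aff I-1×I-2: pp
⇒ P over [I-1,I-2,II-1,II-2,II-3]: 2 consistent
T/I-1 un ·: TT|Tt
T/I-2 un ·: TT|Tt
T/II-1 un I-1×I-2: TT|Tt
T/II-2 un I-1×I-2: TT|Tt
T/II-3 un I-1×I-2: TT|Tt
⇒ T over [I-1,I-2,II-1,II-2,II-3]: 25 consistent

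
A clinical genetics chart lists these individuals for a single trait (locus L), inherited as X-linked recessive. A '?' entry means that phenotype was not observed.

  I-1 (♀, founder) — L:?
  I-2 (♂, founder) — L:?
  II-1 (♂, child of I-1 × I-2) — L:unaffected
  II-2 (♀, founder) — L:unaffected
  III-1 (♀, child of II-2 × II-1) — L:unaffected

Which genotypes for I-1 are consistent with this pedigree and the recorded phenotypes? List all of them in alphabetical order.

I-1 ∈ {X^LX^L, X^LX^l}

L/I-1 ? ·: X^LX^L|X^LX^l
L/I-2 ? ·: X^LY|X^lY
L/II-1 un I-1×I-2: X^LY
L/II-2 un ·: X^LX^L|X^LX^l
L/III-1 un II-2×II-1: X^LX^L|X^LX^l
⇒ L over [I-1,I-2,II-1,II-2,III-1]: 12 consistent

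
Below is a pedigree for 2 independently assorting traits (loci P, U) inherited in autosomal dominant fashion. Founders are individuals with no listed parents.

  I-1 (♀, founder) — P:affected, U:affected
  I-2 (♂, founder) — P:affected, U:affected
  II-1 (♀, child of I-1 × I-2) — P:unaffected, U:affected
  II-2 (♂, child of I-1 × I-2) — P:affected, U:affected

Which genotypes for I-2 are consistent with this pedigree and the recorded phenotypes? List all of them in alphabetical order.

I-2 ∈ {Pp UU, Pp Uu}

P/I-1 aff ·: Pp
P/I-2 aff ·: Pp
P/II-1 un I-1×I-2: pp
P/II-2 aff I-1×I-2: Pp|PP
⇒ P over [I-1,I-2,II-1,II-2]: 2 consistent
U/I-1 aff ·: Uu|UU
U/I-2 aff ·: Uu|UU
U/II-1 aff I-1×I-2: Uu|UU
U/II-2 aff I-1×I-2: Uu|UU
⇒ U over [I-1,I-2,II-1,II-2]: 13 consistent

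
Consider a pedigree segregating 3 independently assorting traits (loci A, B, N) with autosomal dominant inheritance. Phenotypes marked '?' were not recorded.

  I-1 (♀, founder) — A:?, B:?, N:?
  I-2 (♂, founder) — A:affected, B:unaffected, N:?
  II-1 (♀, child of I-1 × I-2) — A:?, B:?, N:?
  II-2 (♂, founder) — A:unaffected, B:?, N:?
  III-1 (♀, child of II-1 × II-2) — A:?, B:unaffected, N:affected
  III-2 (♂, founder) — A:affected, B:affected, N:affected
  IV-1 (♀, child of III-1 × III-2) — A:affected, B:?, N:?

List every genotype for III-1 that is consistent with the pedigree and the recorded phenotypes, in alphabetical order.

A/I-1 ? ·: aa|Aa|AA
A/I-2 aff ·: Aa|AA
A/II-1 ? I-1×I-2: aa|Aa|AA
A/II-2 un ·: aa
A/III-1 ? II-1×II-2: aa|Aa
A/III-2 aff ·: Aa|AA
A/IV-1 aff III-1×III-2: Aa|AA
⇒ A over [I-1,I-2,II-1,II-2,III-1,III-2,IV-1]: 50 consistent
B/I-1 ? ·: bb|Bb|BB
B/I-2 un ·: bb
B/II-1 ? I-1×I-2: bb|Bb
B/II-2 ? ·: bb|Bb
B/III-1 un II-1×II-2: bb
B/III-2 aff ·: Bb|BB
B/IV-1 ? III-1×III-2: bb|Bb
⇒ B over [I-1,I-2,II-1,II-2,III-1,III-2,IV-1]: 24 consistent
N/I-1 ? ·: nn|Nn|NN
N/I-2 ? ·: nn|Nn|NN
N/II-1 ? I-1×I-2: nn|Nn|NN
N/II-2 ? ·: nn|Nn|NN
N/III-1 aff II-1×II-2: Nn|NN
N/III-2 aff ·: Nn|NN
N/IV-1 ? III-1×III-2: nn|Nn|NN
⇒ N over [I-1,I-2,II-1,II-2,III-1,III-2,IV-1]: 251 consistent

III-1 ∈ {Aa bb NN, Aa bb Nn, aa bb NN, aa bb Nn}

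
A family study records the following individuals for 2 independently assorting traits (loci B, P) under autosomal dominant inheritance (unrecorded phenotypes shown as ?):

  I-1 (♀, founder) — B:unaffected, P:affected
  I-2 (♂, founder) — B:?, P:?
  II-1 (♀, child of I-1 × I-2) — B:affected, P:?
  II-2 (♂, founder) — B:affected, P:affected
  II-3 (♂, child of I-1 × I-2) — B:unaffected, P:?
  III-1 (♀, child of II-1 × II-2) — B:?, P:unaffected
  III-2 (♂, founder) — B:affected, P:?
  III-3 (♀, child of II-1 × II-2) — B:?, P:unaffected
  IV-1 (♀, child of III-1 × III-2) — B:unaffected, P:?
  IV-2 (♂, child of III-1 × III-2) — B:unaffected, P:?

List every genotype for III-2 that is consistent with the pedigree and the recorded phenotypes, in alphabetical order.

B/I-1 un ·: bb
B/I-2 ? ·: Bb
B/II-1 aff I-1×I-2: Bb
B/II-2 aff ·: Bb|BB
B/II-3 un I-1×I-2: bb
B/III-1 ? II-1×II-2: bb|Bb
B/III-2 aff ·: Bb
B/III-3 ? II-1×II-2: bb|Bb|BB
B/IV-1 un III-1×III-2: bb
B/IV-2 un III-1×III-2: bb
⇒ B over [I-1,I-2,II-1,II-2,II-3,III-1,III-2,III-3,IV-1,IV-2]: 8 consistent
P/I-1 aff ·: Pp|PP
P/I-2 ? ·: pp|Pp|PP
P/II-1 ? I-1×I-2: pp|Pp
P/II-2 aff ·: Pp
P/II-3 ? I-1×I-2: pp|Pp|PP
P/III-1 un II-1×II-2: pp
P/III-2 ? ·: pp|Pp|PP
P/III-3 un II-1×II-2: pp
P/IV-1 ? III-1×III-2: pp|Pp
P/IV-2 ? III-1×III-2: pp|Pp
⇒ P over [I-1,I-2,II-1,II-2,II-3,III-1,III-2,III-3,IV-1,IV-2]: 90 consistent

III-2 ∈ {Bb PP, Bb Pp, Bb pp}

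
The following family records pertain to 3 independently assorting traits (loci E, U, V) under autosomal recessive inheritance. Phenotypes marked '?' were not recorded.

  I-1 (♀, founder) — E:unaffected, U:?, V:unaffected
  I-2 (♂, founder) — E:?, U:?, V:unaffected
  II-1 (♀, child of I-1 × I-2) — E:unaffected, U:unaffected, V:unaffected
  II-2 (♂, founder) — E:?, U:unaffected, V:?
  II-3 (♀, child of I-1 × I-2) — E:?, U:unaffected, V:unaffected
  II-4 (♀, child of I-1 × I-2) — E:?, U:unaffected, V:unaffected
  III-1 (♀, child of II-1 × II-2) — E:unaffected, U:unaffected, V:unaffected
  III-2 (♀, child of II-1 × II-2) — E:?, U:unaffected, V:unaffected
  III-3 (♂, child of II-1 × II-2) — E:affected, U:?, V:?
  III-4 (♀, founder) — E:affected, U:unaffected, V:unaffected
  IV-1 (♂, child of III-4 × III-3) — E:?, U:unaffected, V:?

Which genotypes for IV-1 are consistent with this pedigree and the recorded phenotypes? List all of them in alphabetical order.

IV-1 ∈ {ee UU VV, ee UU Vv, ee UU vv, ee Uu VV, ee Uu Vv, ee Uu vv}

E/I-1 un ·: EE|Ee
E/I-2 ? ·: EE|Ee|ee
E/II-1 un I-1×I-2: Ee
E/II-2 ? ·: Ee|ee
E/II-3 ? I-1×I-2: EE|Ee|ee
E/II-4 ? I-1×I-2: EE|Ee|ee
E/III-1 un II-1×II-2: EE|Ee
E/III-2 ? II-1×II-2: EE|Ee|ee
E/III-3 aff II-1×II-2: ee
E/III-4 aff ·: ee
E/IV-1 ? III-4×III-3: ee
⇒ E over [I-1,I-2,II-1,II-2,II-3,II-4,III-1,III-2,III-3,III-4,IV-1]: 176 consistent
U/I-1 ? ·: UU|Uu|uu
U/I-2 ? ·: UU|Uu|uu
U/II-1 un I-1×I-2: UU|Uu
U/II-2 un ·: UU|Uu
U/II-3 un I-1×I-2: UU|Uu
U/II-4 un I-1×I-2: UU|Uu
U/III-1 un II-1×II-2: UU|Uu
U/III-2 un II-1×II-2: UU|Uu
U/III-3 ? II-1×II-2: UU|Uu|uu
U/III-4 un ·: UU|Uu
U/IV-1 un III-4×III-3: UU|Uu
⇒ U over [I-1,I-2,II-1,II-2,II-3,II-4,III-1,III-2,III-3,III-4,IV-1]: 1427 consistent
V/I-1 un ·: VV|Vv
V/I-2 un ·: VV|Vv
V/II-1 un I-1×I-2: VV|Vv
V/II-2 ? ·: VV|Vv|vv
V/II-3 un I-1×I-2: VV|Vv
V/II-4 un I-1×I-2: VV|Vv
V/III-1 un II-1×II-2: VV|Vv
V/III-2 un II-1×II-2: VV|Vv
V/III-3 ? II-1×II-2: VV|Vv|vv
V/III-4 un ·: VV|Vv
V/IV-1 ? III-4×III-3: VV|Vv|vv
⇒ V over [I-1,I-2,II-1,II-2,II-3,II-4,III-1,III-2,III-3,III-4,IV-1]: 1528 consistent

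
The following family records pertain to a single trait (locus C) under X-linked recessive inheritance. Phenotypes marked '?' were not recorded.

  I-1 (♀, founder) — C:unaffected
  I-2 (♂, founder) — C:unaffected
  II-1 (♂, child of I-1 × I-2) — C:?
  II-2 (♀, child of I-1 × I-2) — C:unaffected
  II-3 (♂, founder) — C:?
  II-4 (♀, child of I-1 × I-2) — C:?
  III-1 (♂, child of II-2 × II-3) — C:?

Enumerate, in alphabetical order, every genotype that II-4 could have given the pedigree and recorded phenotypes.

C/I-1 un ·: X^CX^C|X^CX^c
C/I-2 un ·: X^CY
C/II-1 ? I-1×I-2: X^CY|X^cY
C/II-2 un I-1×I-2: X^CX^C|X^CX^c
C/II-3 ? ·: X^CY|X^cY
C/II-4 ? I-1×I-2: X^CX^C|X^CX^c
C/III-1 ? II-2×II-3: X^CY|X^cY
⇒ C over [I-1,I-2,II-1,II-2,II-3,II-4,III-1]: 26 consistent

II-4 ∈ {X^CX^C, X^CX^c}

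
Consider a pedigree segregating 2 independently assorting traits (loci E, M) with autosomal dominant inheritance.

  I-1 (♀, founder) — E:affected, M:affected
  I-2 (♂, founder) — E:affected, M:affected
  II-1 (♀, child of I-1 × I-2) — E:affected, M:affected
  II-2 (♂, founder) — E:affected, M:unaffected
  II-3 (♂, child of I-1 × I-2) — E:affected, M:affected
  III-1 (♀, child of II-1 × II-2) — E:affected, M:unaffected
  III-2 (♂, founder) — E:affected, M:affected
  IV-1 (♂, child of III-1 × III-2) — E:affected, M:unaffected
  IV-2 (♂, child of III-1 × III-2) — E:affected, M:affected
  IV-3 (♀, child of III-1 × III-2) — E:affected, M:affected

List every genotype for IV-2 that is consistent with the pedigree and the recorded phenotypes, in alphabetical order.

IV-2 ∈ {EE Mm, Ee Mm}

E/I-1 aff ·: Ee|EE
E/I-2 aff ·: Ee|EE
E/II-1 aff I-1×I-2: Ee|EE
E/II-2 aff ·: Ee|EE
E/II-3 aff I-1×I-2: Ee|EE
E/III-1 aff II-1×II-2: Ee|EE
E/III-2 aff ·: Ee|EE
E/IV-1 aff III-1×III-2: Ee|EE
E/IV-2 aff III-1×III-2: Ee|EE
E/IV-3 aff III-1×III-2: Ee|EE
⇒ E over [I-1,I-2,II-1,II-2,II-3,III-1,III-2,IV-1,IV-2,IV-3]: 538 consistent
M/I-1 aff ·: Mm|MM
M/I-2 aff ·: Mm|MM
M/II-1 aff I-1×I-2: Mm
M/II-2 un ·: mm
M/II-3 aff I-1×I-2: Mm|MM
M/III-1 un II-1×II-2: mm
M/III-2 aff ·: Mm
M/IV-1 un III-1×III-2: mm
M/IV-2 aff III-1×III-2: Mm
M/IV-3 aff III-1×III-2: Mm
⇒ M over [I-1,I-2,II-1,II-2,II-3,III-1,III-2,IV-1,IV-2,IV-3]: 6 consistent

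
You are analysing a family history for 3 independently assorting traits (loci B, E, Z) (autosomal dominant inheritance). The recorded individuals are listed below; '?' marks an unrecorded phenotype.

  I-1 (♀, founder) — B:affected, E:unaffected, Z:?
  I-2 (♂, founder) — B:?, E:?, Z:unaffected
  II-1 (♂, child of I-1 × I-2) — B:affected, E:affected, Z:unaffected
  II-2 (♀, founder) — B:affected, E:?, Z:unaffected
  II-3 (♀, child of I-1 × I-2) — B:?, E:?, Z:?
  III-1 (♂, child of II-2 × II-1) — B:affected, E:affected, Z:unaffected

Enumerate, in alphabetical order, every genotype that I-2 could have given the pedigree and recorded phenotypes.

I-2 ∈ {BB EE zz, BB Ee zz, Bb EE zz, Bb Ee zz, bb EE zz, bb Ee zz}

B/I-1 aff ·: Bb|BB
B/I-2 ? ·: bb|Bb|BB
B/II-1 aff I-1×I-2: Bb|BB
B/II-2 aff ·: Bb|BB
B/II-3 ? I-1×I-2: bb|Bb|BB
B/III-1 aff II-2×II-1: Bb|BB
⇒ B over [I-1,I-2,II-1,II-2,II-3,III-1]: 64 consistent
E/I-1 un ·: ee
E/I-2 ? ·: Ee|EE
E/II-1 aff I-1×I-2: Ee
E/II-2 ? ·: ee|Ee|EE
E/II-3 ? I-1×I-2: ee|Ee
E/III-1 aff II-2×II-1: Ee|EE
⇒ E over [I-1,I-2,II-1,II-2,II-3,III-1]: 15 consistent
Z/I-1 ? ·: zz|Zz
Z/I-2 un ·: zz
Z/II-1 un I-1×I-2: zz
Z/II-2 un ·: zz
Z/II-3 ? I-1×I-2: zz|Zz
Z/III-1 un II-2×II-1: zz
⇒ Z over [I-1,I-2,II-1,II-2,II-3,III-1]: 3 consistent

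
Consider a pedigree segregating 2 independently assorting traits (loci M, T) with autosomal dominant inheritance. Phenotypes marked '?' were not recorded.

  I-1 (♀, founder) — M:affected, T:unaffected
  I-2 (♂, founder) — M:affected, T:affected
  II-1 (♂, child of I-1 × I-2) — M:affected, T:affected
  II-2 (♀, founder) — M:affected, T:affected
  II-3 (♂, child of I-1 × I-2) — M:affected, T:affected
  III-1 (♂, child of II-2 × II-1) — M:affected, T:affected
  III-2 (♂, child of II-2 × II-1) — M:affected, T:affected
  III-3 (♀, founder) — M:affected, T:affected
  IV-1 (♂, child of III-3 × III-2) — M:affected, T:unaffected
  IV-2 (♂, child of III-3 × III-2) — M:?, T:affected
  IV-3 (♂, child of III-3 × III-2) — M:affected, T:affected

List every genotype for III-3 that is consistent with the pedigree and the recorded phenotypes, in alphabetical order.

M/I-1 aff ·: Mm|MM
M/I-2 aff ·: Mm|MM
M/II-1 aff I-1×I-2: Mm|MM
M/II-2 aff ·: Mm|MM
M/II-3 aff I-1×I-2: Mm|MM
M/III-1 aff II-2×II-1: Mm|MM
M/III-2 aff II-2×II-1: Mm|MM
M/III-3 aff ·: Mm|MM
M/IV-1 aff III-3×III-2: Mm|MM
M/IV-2 ? III-3×III-2: mm|Mm|MM
M/IV-3 aff III-3×III-2: Mm|MM
⇒ M over [I-1,I-2,II-1,II-2,II-3,III-1,III-2,III-3,IV-1,IV-2,IV-3]: 1165 consistent
T/I-1 un ·: tt
T/I-2 aff ·: Tt|TT
T/II-1 aff I-1×I-2: Tt
T/II-2 aff ·: Tt|TT
T/II-3 aff I-1×I-2: Tt
T/III-1 aff II-2×II-1: Tt|TT
T/III-2 aff II-2×II-1: Tt
T/III-3 aff ·: Tt
T/IV-1 un III-3×III-2: tt
T/IV-2 aff III-3×III-2: Tt|TT
T/IV-3 aff III-3×III-2: Tt|TT
⇒ T over [I-1,I-2,II-1,II-2,II-3,III-1,III-2,III-3,IV-1,IV-2,IV-3]: 32 consistent

III-3 ∈ {MM Tt, Mm Tt}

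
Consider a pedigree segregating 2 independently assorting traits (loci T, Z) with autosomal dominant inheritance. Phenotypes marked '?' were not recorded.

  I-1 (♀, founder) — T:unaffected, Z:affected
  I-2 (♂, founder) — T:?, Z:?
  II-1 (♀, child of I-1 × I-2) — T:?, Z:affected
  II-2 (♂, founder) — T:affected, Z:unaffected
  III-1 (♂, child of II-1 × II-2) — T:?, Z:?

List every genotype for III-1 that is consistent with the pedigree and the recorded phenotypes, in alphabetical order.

T/I-1 un ·: tt
T/I-2 ? ·: tt|Tt|TT
T/II-1 ? I-1×I-2: tt|Tt
T/II-2 aff ·: Tt|TT
T/III-1 ? II-1×II-2: tt|Tt|TT
⇒ T over [I-1,I-2,II-1,II-2,III-1]: 16 consistent
Z/I-1 aff ·: Zz|ZZ
Z/I-2 ? ·: zz|Zz|ZZ
Z/II-1 aff I-1×I-2: Zz|ZZ
Z/II-2 un ·: zz
Z/III-1 ? II-1×II-2: zz|Zz
⇒ Z over [I-1,I-2,II-1,II-2,III-1]: 14 consistent

III-1 ∈ {TT Zz, TT zz, Tt Zz, Tt zz, tt Zz, tt zz}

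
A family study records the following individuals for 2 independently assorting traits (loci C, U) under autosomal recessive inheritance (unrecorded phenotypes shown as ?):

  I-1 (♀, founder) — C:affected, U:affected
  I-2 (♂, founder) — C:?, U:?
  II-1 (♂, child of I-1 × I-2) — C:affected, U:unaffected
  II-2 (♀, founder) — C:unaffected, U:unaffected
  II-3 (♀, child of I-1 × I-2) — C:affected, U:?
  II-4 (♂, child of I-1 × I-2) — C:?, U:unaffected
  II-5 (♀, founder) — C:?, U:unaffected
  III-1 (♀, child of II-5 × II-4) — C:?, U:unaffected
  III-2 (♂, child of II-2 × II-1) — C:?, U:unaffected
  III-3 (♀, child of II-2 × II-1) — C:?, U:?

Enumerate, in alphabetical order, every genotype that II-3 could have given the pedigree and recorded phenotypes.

II-3 ∈ {cc Uu, cc uu}

C/I-1 aff ·: cc
C/I-2 ? ·: Cc|cc
C/II-1 aff I-1×I-2: cc
C/II-2 un ·: CC|Cc
C/II-3 aff I-1×I-2: cc
C/II-4 ? I-1×I-2: Cc|cc
C/II-5 ? ·: CC|Cc|cc
C/III-1 ? II-5×II-4: CC|Cc|cc
C/III-2 ? II-2×II-1: Cc|cc
C/III-3 ? II-2×II-1: Cc|cc
⇒ C over [I-1,I-2,II-1,II-2,II-3,II-4,II-5,III-1,III-2,III-3]: 75 consistent
U/I-1 aff ·: uu
U/I-2 ? ·: UU|Uu
U/II-1 un I-1×I-2: Uu
U/II-2 un ·: UU|Uu
U/II-3 ? I-1×I-2: Uu|uu
U/II-4 un I-1×I-2: Uu
U/II-5 un ·: UU|Uu
U/III-1 un II-5×II-4: UU|Uu
U/III-2 un II-2×II-1: UU|Uu
U/III-3 ? II-2×II-1: UU|Uu|uu
⇒ U over [I-1,I-2,II-1,II-2,II-3,II-4,II-5,III-1,III-2,III-3]: 120 consistent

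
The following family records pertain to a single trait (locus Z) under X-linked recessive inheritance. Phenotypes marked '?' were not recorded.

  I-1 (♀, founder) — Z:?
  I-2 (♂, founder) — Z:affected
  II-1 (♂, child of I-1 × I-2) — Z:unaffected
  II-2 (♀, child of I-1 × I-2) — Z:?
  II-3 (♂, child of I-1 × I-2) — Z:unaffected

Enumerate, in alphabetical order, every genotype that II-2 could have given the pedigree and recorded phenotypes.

Z/I-1 ? ·: X^ZX^Z|X^ZX^z
Z/I-2 aff ·: X^zY
Z/II-1 un I-1×I-2: X^ZY
Z/II-2 ? I-1×I-2: X^ZX^z|X^zX^z
Z/II-3 un I-1×I-2: X^ZY
⇒ Z over [I-1,I-2,II-1,II-2,II-3]: 3 consistent

II-2 ∈ {X^ZX^z, X^zX^z}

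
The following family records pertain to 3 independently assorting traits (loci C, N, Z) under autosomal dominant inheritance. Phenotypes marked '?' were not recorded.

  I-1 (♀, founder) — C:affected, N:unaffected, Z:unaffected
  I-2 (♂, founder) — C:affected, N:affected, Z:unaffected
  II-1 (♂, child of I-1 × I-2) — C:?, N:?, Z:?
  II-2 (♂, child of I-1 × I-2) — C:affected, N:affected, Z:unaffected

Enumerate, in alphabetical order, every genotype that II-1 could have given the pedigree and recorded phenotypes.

C/I-1 aff ·: Cc|CC
C/I-2 aff ·: Cc|CC
C/II-1 ? I-1×I-2: cc|Cc|CC
C/II-2 aff I-1×I-2: Cc|CC
⇒ C over [I-1,I-2,II-1,II-2]: 15 consistent
N/I-1 un ·: nn
N/I-2 aff ·: Nn|NN
N/II-1 ? I-1×I-2: nn|Nn
N/II-2 aff I-1×I-2: Nn
⇒ N over [I-1,I-2,II-1,II-2]: 3 consistent
Z/I-1 un ·: zz
Z/I-2 un ·: zz
Z/II-1 ? I-1×I-2: zz
Z/II-2 un I-1×I-2: zz
⇒ Z over [I-1,I-2,II-1,II-2]: 1 consistent

II-1 ∈ {CC Nn zz, CC nn zz, Cc Nn zz, Cc nn zz, cc Nn zz, cc nn zz}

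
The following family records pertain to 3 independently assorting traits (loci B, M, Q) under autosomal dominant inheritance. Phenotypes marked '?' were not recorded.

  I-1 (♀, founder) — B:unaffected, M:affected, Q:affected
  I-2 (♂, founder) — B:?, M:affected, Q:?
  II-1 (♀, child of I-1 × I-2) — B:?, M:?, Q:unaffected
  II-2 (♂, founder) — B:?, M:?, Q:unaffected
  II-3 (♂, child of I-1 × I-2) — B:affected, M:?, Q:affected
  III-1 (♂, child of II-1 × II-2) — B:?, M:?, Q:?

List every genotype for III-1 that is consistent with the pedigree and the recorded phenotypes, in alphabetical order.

III-1 ∈ {BB MM qq, BB Mm qq, BB mm qq, Bb MM qq, Bb Mm qq, Bb mm qq, bb MM qq, bb Mm qq, bb mm qq}

B/I-1 un ·: bb
B/I-2 ? ·: Bb|BB
B/II-1 ? I-1×I-2: bb|Bb
B/II-2 ? ·: bb|Bb|BB
B/II-3 aff I-1×I-2: Bb
B/III-1 ? II-1×II-2: bb|Bb|BB
⇒ B over [I-1,I-2,II-1,II-2,II-3,III-1]: 18 consistent
M/I-1 aff ·: Mm|MM
M/I-2 aff ·: Mm|MM
M/II-1 ? I-1×I-2: mm|Mm|MM
M/II-2 ? ·: mm|Mm|MM
M/II-3 ? I-1×I-2: mm|Mm|MM
M/III-1 ? II-1×II-2: mm|Mm|MM
⇒ M over [I-1,I-2,II-1,II-2,II-3,III-1]: 93 consistent
Q/I-1 aff ·: Qq
Q/I-2 ? ·: qq|Qq
Q/II-1 un I-1×I-2: qq
Q/II-2 un ·: qq
Q/II-3 aff I-1×I-2: Qq|QQ
Q/III-1 ? II-1×II-2: qq
⇒ Q over [I-1,I-2,II-1,II-2,II-3,III-1]: 3 consistent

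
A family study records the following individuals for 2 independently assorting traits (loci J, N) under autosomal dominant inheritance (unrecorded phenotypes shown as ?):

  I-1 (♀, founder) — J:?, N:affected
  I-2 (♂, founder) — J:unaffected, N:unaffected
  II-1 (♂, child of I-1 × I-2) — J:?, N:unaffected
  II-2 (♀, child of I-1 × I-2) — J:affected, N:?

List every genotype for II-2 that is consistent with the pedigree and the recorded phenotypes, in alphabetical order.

J/I-1 ? ·: Jj|JJ
J/I-2 un ·: jj
J/II-1 ? I-1×I-2: jj|Jj
J/II-2 aff I-1×I-2: Jj
⇒ J over [I-1,I-2,II-1,II-2]: 3 consistent
N/I-1 aff ·: Nn
N/I-2 un ·: nn
N/II-1 un I-1×I-2: nn
N/II-2 ? I-1×I-2: nn|Nn
⇒ N over [I-1,I-2,II-1,II-2]: 2 consistent

II-2 ∈ {Jj Nn, Jj nn}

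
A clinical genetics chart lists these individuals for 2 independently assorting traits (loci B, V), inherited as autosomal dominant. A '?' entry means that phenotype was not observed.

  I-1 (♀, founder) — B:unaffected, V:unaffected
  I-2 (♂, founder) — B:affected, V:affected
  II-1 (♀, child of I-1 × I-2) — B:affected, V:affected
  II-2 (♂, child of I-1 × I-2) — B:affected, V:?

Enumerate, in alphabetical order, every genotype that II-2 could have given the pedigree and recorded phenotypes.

B/I-1 un ·: bb
B/I-2 aff ·: Bb|BB
B/II-1 aff I-1×I-2: Bb
B/II-2 aff I-1×I-2: Bb
⇒ B over [I-1,I-2,II-1,II-2]: 2 consistent
V/I-1 un ·: vv
V/I-2 aff ·: Vv|VV
V/II-1 aff I-1×I-2: Vv
V/II-2 ? I-1×I-2: vv|Vv
⇒ V over [I-1,I-2,II-1,II-2]: 3 consistent

II-2 ∈ {Bb Vv, Bb vv}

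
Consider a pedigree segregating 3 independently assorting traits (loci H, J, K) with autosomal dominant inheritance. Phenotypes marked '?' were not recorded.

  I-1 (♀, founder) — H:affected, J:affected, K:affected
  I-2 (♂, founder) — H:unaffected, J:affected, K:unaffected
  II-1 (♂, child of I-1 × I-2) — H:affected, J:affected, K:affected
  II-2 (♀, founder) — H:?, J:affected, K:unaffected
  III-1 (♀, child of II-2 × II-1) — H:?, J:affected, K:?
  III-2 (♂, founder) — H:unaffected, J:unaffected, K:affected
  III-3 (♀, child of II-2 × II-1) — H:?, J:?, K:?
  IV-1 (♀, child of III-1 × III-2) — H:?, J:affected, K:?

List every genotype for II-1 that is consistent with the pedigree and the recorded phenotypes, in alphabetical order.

H/I-1 aff ·: Hh|HH
H/I-2 un ·: hh
H/II-1 aff I-1×I-2: Hh
H/II-2 ? ·: hh|Hh|HH
H/III-1 ? II-2×II-1: hh|Hh|HH
H/III-2 un ·: hh
H/III-3 ? II-2×II-1: hh|Hh|HH
H/IV-1 ? III-1×III-2: hh|Hh
⇒ H over [I-1,I-2,II-1,II-2,III-1,III-2,III-3,IV-1]: 48 consistent
J/I-1 aff ·: Jj|JJ
J/I-2 aff ·: Jj|JJ
J/II-1 aff I-1×I-2: Jj|JJ
J/II-2 aff ·: Jj|JJ
J/III-1 aff II-2×II-1: Jj|JJ
J/III-2 un ·: jj
J/III-3 ? II-2×II-1: jj|Jj|JJ
J/IV-1 aff III-1×III-2: Jj
⇒ J over [I-1,I-2,II-1,II-2,III-1,III-2,III-3,IV-1]: 50 consistent
K/I-1 aff ·: Kk|KK
K/I-2 un ·: kk
K/II-1 aff I-1×I-2: Kk
K/II-2 un ·: kk
K/III-1 ? II-2×II-1: kk|Kk
K/III-2 aff ·: Kk|KK
K/III-3 ? II-2×II-1: kk|Kk
K/IV-1 ? III-1×III-2: kk|Kk|KK
⇒ K over [I-1,I-2,II-1,II-2,III-1,III-2,III-3,IV-1]: 32 consistent

II-1 ∈ {Hh JJ Kk, Hh Jj Kk}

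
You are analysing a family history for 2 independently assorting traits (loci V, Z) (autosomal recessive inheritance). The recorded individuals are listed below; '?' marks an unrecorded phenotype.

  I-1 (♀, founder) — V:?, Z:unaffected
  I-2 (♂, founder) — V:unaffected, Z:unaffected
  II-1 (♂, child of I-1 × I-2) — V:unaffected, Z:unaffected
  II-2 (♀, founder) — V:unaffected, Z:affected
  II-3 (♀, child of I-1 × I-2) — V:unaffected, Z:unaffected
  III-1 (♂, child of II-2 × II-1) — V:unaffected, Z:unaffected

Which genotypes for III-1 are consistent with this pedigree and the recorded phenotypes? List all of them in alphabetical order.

V/I-1 ? ·: VV|Vv|vv
V/I-2 un ·: VV|Vv
V/II-1 un I-1×I-2: VV|Vv
V/II-2 un ·: VV|Vv
V/II-3 un I-1×I-2: VV|Vv
V/III-1 un II-2×II-1: VV|Vv
⇒ V over [I-1,I-2,II-1,II-2,II-3,III-1]: 53 consistent
Z/I-1 un ·: ZZ|Zz
Z/I-2 un ·: ZZ|Zz
Z/II-1 un I-1×I-2: ZZ|Zz
Z/II-2 aff ·: zz
Z/II-3 un I-1×I-2: ZZ|Zz
Z/III-1 un II-2×II-1: Zz
⇒ Z over [I-1,I-2,II-1,II-2,II-3,III-1]: 13 consistent

III-1 ∈ {VV Zz, Vv Zz}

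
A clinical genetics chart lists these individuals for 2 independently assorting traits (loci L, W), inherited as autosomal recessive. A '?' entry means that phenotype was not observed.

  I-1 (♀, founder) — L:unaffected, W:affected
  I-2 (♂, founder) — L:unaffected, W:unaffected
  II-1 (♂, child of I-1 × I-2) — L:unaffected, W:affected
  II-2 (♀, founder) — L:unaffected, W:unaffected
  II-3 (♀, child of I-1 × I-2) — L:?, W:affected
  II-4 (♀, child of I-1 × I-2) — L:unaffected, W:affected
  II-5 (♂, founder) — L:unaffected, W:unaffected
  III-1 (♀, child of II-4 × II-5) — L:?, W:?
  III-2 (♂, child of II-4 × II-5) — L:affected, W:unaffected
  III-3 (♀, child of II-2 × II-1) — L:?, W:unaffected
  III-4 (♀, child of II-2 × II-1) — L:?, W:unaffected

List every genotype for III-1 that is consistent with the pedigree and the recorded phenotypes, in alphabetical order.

III-1 ∈ {LL Ww, LL ww, Ll Ww, Ll ww, ll Ww, ll ww}

L/I-1 un ·: LL|Ll
L/I-2 un ·: LL|Ll
L/II-1 un I-1×I-2: LL|Ll
L/II-2 un ·: LL|Ll
L/II-3 ? I-1×I-2: LL|Ll|ll
L/II-4 un I-1×I-2: Ll
L/II-5 un ·: Ll
L/III-1 ? II-4×II-5: LL|Ll|ll
L/III-2 aff II-4×II-5: ll
L/III-3 ? II-2×II-1: LL|Ll|ll
L/III-4 ? II-2×II-1: LL|Ll|ll
⇒ L over [I-1,I-2,II-1,II-2,II-3,II-4,II-5,III-1,III-2,III-3,III-4]: 378 consistent
W/I-1 aff ·: ww
W/I-2 un ·: Ww
W/II-1 aff I-1×I-2: ww
W/II-2 un ·: WW|Ww
W/II-3 aff I-1×I-2: ww
W/II-4 aff I-1×I-2: ww
W/II-5 un ·: WW|Ww
W/III-1 ? II-4×II-5: Ww|ww
W/III-2 un II-4×II-5: Ww
W/III-3 un II-2×II-1: Ww
W/III-4 un II-2×II-1: Ww
⇒ W over [I-1,I-2,II-1,II-2,II-3,II-4,II-5,III-1,III-2,III-3,III-4]: 6 consistent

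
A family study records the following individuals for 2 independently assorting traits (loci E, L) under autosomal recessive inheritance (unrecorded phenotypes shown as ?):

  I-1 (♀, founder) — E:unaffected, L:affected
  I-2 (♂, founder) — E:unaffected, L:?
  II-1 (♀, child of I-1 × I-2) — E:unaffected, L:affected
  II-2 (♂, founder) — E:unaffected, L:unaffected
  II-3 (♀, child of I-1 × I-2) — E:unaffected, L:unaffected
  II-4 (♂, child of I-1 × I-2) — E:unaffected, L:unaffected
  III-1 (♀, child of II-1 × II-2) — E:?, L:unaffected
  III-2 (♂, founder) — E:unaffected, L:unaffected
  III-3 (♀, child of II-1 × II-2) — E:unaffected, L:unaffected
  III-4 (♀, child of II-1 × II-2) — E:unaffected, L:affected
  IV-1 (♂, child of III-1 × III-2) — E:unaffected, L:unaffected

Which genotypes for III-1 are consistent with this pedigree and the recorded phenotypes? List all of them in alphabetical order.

E/I-1 un ·: EE|Ee
E/I-2 un ·: EE|Ee
E/II-1 un I-1×I-2: EE|Ee
E/II-2 un ·: EE|Ee
E/II-3 un I-1×I-2: EE|Ee
E/II-4 un I-1×I-2: EE|Ee
E/III-1 ? II-1×II-2: EE|Ee|ee
E/III-2 un ·: EE|Ee
E/III-3 un II-1×II-2: EE|Ee
E/III-4 un II-1×II-2: EE|Ee
E/IV-1 un III-1×III-2: EE|Ee
⇒ E over [I-1,I-2,II-1,II-2,II-3,II-4,III-1,III-2,III-3,III-4,IV-1]: 1171 consistent
L/I-1 aff ·: ll
L/I-2 ? ·: Ll
L/II-1 aff I-1×I-2: ll
L/II-2 un ·: Ll
L/II-3 un I-1×I-2: Ll
L/II-4 un I-1×I-2: Ll
L/III-1 un II-1×II-2: Ll
L/III-2 un ·: LL|Ll
L/III-3 un II-1×II-2: Ll
L/III-4 aff II-1×II-2: ll
L/IV-1 un III-1×III-2: LL|Ll
⇒ L over [I-1,I-2,II-1,II-2,II-3,II-4,III-1,III-2,III-3,III-4,IV-1]: 4 consistent

III-1 ∈ {EE Ll, Ee Ll, ee Ll}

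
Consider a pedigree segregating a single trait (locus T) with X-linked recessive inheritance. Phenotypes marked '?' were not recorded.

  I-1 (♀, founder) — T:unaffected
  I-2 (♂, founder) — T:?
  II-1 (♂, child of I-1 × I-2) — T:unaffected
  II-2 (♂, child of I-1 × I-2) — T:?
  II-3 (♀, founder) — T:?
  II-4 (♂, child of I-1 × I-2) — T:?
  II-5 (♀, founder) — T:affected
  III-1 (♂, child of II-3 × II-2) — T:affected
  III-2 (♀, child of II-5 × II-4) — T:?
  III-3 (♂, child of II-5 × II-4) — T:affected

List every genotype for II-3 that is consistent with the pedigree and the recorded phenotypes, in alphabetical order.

II-3 ∈ {X^TX^t, X^tX^t}

T/I-1 un ·: X^TX^T|X^TX^t
T/I-2 ? ·: X^TY|X^tY
T/II-1 un I-1×I-2: X^TY
T/II-2 ? I-1×I-2: X^TY|X^tY
T/II-3 ? ·: X^TX^t|X^tX^t
T/II-4 ? I-1×I-2: X^TY|X^tY
T/II-5 aff ·: X^tX^t
T/III-1 aff II-3×II-2: X^tY
T/III-2 ? II-5×II-4: X^TX^t|X^tX^t
T/III-3 aff II-5×II-4: X^tY
⇒ T over [I-1,I-2,II-1,II-2,II-3,II-4,II-5,III-1,III-2,III-3]: 20 consistent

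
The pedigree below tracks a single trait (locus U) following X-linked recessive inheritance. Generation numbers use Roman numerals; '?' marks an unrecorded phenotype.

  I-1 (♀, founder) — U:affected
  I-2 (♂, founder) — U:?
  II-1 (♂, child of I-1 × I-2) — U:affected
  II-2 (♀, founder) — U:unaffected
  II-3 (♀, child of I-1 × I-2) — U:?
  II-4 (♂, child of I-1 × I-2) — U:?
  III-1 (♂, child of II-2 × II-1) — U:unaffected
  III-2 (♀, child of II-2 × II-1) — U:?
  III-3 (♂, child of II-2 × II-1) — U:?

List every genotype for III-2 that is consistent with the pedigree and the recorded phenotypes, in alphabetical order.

III-2 ∈ {X^UX^u, X^uX^u}

U/I-1 aff ·: X^uX^u
U/I-2 ? ·: X^UY|X^uY
U/II-1 aff I-1×I-2: X^uY
U/II-2 un ·: X^UX^U|X^UX^u
U/II-3 ? I-1×I-2: X^UX^u|X^uX^u
U/II-4 ? I-1×I-2: X^uY
U/III-1 un II-2×II-1: X^UY
U/III-2 ? II-2×II-1: X^UX^u|X^uX^u
U/III-3 ? II-2×II-1: X^UY|X^uY
⇒ U over [I-1,I-2,II-1,II-2,II-3,II-4,III-1,III-2,III-3]: 10 consistent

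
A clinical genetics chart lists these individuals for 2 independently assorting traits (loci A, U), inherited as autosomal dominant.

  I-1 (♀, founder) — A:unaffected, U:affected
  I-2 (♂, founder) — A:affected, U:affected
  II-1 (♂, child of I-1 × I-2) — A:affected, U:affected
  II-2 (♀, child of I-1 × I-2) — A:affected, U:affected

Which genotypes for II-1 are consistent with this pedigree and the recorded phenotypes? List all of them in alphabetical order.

II-1 ∈ {Aa UU, Aa Uu}

A/I-1 un ·: aa
A/I-2 aff ·: Aa|AA
A/II-1 aff I-1×I-2: Aa
A/II-2 aff I-1×I-2: Aa
⇒ A over [I-1,I-2,II-1,II-2]: 2 consistent
U/I-1 aff ·: Uu|UU
U/I-2 aff ·: Uu|UU
U/II-1 aff I-1×I-2: Uu|UU
U/II-2 aff I-1×I-2: Uu|UU
⇒ U over [I-1,I-2,II-1,II-2]: 13 consistent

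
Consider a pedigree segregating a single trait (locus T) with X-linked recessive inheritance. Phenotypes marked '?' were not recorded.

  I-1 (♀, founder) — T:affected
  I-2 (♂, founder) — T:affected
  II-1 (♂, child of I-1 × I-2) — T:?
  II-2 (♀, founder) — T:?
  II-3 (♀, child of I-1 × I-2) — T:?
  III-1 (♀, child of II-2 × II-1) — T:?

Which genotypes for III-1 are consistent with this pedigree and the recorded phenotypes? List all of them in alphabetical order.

T/I-1 aff ·: X^tX^t
T/I-2 aff ·: X^tY
T/II-1 ? I-1×I-2: X^tY
T/II-2 ? ·: X^TX^T|X^TX^t|X^tX^t
T/II-3 ? I-1×I-2: X^tX^t
T/III-1 ? II-2×II-1: X^TX^t|X^tX^t
⇒ T over [I-1,I-2,II-1,II-2,II-3,III-1]: 4 consistent

III-1 ∈ {X^TX^t, X^tX^t}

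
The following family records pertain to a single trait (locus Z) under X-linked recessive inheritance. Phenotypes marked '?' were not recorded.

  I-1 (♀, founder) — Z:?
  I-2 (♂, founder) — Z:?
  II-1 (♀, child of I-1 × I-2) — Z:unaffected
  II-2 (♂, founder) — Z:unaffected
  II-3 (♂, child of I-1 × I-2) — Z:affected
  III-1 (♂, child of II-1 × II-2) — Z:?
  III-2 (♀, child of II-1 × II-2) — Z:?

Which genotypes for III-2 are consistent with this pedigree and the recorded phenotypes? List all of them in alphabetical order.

III-2 ∈ {X^ZX^Z, X^ZX^z}

Z/I-1 ? ·: X^ZX^z|X^zX^z
Z/I-2 ? ·: X^ZY|X^zY
Z/II-1 un I-1×I-2: X^ZX^Z|X^ZX^z
Z/II-2 un ·: X^ZY
Z/II-3 aff I-1×I-2: X^zY
Z/III-1 ? II-1×II-2: X^ZY|X^zY
Z/III-2 ? II-1×II-2: X^ZX^Z|X^ZX^z
⇒ Z over [I-1,I-2,II-1,II-2,II-3,III-1,III-2]: 13 consistent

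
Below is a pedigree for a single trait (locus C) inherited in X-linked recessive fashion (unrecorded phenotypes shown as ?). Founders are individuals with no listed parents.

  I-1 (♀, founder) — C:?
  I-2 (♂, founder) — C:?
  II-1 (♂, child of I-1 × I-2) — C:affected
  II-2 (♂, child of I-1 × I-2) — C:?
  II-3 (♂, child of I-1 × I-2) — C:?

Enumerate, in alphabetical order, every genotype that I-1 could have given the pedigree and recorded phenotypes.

C/I-1 ? ·: X^CX^c|X^cX^c
C/I-2 ? ·: X^CY|X^cY
C/II-1 aff I-1×I-2: X^cY
C/II-2 ? I-1×I-2: X^CY|X^cY
C/II-3 ? I-1×I-2: X^CY|X^cY
⇒ C over [I-1,I-2,II-1,II-2,II-3]: 10 consistent

I-1 ∈ {X^CX^c, X^cX^c}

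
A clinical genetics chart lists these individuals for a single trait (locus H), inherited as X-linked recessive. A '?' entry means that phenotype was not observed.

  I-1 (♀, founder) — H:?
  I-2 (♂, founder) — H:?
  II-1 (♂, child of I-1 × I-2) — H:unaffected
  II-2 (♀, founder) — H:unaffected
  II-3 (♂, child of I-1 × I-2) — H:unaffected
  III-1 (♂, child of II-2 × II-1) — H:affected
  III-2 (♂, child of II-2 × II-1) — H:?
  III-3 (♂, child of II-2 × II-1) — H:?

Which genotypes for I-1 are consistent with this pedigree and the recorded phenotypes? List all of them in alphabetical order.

H/I-1 ? ·: X^HX^H|X^HX^h
H/I-2 ? ·: X^HY|X^hY
H/II-1 un I-1×I-2: X^HY
H/II-2 un ·: X^HX^h
H/II-3 un I-1×I-2: X^HY
H/III-1 aff II-2×II-1: X^hY
H/III-2 ? II-2×II-1: X^HY|X^hY
H/III-3 ? II-2×II-1: X^HY|X^hY
⇒ H over [I-1,I-2,II-1,II-2,II-3,III-1,III-2,III-3]: 16 consistent

I-1 ∈ {X^HX^H, X^HX^h}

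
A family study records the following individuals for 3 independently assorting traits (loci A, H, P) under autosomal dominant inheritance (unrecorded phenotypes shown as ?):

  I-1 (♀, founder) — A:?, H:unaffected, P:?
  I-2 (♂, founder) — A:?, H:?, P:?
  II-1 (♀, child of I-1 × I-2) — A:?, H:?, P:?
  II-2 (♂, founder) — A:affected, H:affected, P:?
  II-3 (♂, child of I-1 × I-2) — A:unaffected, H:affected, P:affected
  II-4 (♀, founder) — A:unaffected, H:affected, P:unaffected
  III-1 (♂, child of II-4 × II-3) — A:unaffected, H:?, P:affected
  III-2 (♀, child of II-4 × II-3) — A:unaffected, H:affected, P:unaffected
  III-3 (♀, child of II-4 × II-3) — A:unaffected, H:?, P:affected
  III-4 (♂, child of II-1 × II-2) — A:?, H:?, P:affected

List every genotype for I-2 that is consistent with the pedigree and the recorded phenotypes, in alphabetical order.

A/I-1 ? ·: aa|Aa
A/I-2 ? ·: aa|Aa
A/II-1 ? I-1×I-2: aa|Aa|AA
A/II-2 aff ·: Aa|AA
A/II-3 un I-1×I-2: aa
A/II-4 un ·: aa
A/III-1 un II-4×II-3: aa
A/III-2 un II-4×II-3: aa
A/III-3 un II-4×II-3: aa
A/III-4 ? II-1×II-2: aa|Aa|AA
⇒ A over [I-1,I-2,II-1,II-2,II-3,II-4,III-1,III-2,III-3,III-4]: 30 consistent
H/I-1 un ·: hh
H/I-2 ? ·: Hh|HH
H/II-1 ? I-1×I-2: hh|Hh
H/II-2 aff ·: Hh|HH
H/II-3 aff I-1×I-2: Hh
H/II-4 aff ·: Hh|HH
H/III-1 ? II-4×II-3: hh|Hh|HH
H/III-2 aff II-4×II-3: Hh|HH
H/III-3 ? II-4×II-3: hh|Hh|HH
H/III-4 ? II-1×II-2: hh|Hh|HH
⇒ H over [I-1,I-2,II-1,II-2,II-3,II-4,III-1,III-2,III-3,III-4]: 338 consistent
P/I-1 ? ·: pp|Pp|PP
P/I-2 ? ·: pp|Pp|PP
P/II-1 ? I-1×I-2: pp|Pp|PP
P/II-2 ? ·: pp|Pp|PP
P/II-3 aff I-1×I-2: Pp
P/II-4 un ·: pp
P/III-1 aff II-4×II-3: Pp
P/III-2 un II-4×II-3: pp
P/III-3 aff II-4×II-3: Pp
P/III-4 aff II-1×II-2: Pp|PP
⇒ P over [I-1,I-2,II-1,II-2,II-3,II-4,III-1,III-2,III-3,III-4]: 53 consistent

I-2 ∈ {Aa HH PP, Aa HH Pp, Aa HH pp, Aa Hh PP, Aa Hh Pp, Aa Hh pp, aa HH PP, aa HH Pp, aa HH pp, aa Hh PP, aa Hh Pp, aa Hh pp}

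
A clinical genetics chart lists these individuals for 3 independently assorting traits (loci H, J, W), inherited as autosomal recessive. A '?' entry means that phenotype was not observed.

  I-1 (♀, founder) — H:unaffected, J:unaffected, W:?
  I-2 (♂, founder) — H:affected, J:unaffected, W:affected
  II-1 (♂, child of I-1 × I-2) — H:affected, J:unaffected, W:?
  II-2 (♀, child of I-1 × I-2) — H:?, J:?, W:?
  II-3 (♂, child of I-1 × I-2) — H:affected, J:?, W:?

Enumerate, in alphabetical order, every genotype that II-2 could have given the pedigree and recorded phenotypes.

II-2 ∈ {Hh JJ Ww, Hh JJ ww, Hh Jj Ww, Hh Jj ww, Hh jj Ww, Hh jj ww, hh JJ Ww, hh JJ ww, hh Jj Ww, hh Jj ww, hh jj Ww, hh jj ww}

H/I-1 un ·: Hh
H/I-2 aff ·: hh
H/II-1 aff I-1×I-2: hh
H/II-2 ? I-1×I-2: Hh|hh
H/II-3 aff I-1×I-2: hh
⇒ H over [I-1,I-2,II-1,II-2,II-3]: 2 consistent
J/I-1 un ·: JJ|Jj
J/I-2 un ·: JJ|Jj
J/II-1 un I-1×I-2: JJ|Jj
J/II-2 ? I-1×I-2: JJ|Jj|jj
J/II-3 ? I-1×I-2: JJ|Jj|jj
⇒ J over [I-1,I-2,II-1,II-2,II-3]: 35 consistent
W/I-1 ? ·: WW|Ww|ww
W/I-2 aff ·: ww
W/II-1 ? I-1×I-2: Ww|ww
W/II-2 ? I-1×I-2: Ww|ww
W/II-3 ? I-1×I-2: Ww|ww
⇒ W over [I-1,I-2,II-1,II-2,II-3]: 10 consistent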